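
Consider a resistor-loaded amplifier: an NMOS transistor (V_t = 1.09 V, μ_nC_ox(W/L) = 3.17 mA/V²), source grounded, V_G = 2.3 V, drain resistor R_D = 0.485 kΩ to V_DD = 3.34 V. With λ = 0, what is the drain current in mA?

I_D = 2.32 mA

V_GS = V_G = 2.3 V, so V_ov = 2.3 − 1.09 = 1.21 V.
Assume saturation: I_D = ½ k_n V_ov² = 0.5 × 3.17 × 1.21² = 2.32 mA, giving V_DS = V_DD − I_D R_D = 3.34 − 2.32 × 0.485 = 2.21 V.
V_DS = 2.21 V ≥ V_ov = 1.21 V, confirming saturation.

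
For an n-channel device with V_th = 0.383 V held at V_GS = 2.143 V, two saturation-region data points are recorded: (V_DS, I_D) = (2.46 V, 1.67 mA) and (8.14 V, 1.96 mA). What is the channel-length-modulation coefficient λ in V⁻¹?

With V_GS fixed, I_D ∝ (1 + λ V_DS) in saturation, so I_D2/I_D1 = (1 + λ V_DS2)/(1 + λ V_DS1).
1.96/1.67 = 1.174 = (1 + 8.14 λ)/(1 + 2.46 λ).
Solving: λ (I_D1 V_DS2 − I_D2 V_DS1) = I_D2 − I_D1, so λ = (1.96 − 1.67) / (1.67 × 8.14 − 1.96 × 2.46) = 0.29 / 8.77 = 0.0331 V⁻¹.

λ = 0.0331 V⁻¹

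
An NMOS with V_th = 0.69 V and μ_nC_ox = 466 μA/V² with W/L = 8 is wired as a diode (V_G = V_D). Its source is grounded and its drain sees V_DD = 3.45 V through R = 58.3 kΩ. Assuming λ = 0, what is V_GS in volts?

With gate tied to drain, V_GS = V_DS ≥ V_GS − V_th, so the device is in saturation.
k_n = μ_nC_ox · (W/L) = 3.728 mA/V².
KCL at the drain: ½ k_n (V_GS − V_th)² = (V_DD − V_GS)/R.
Let x = V_GS − 0.69. Then 109 x² + x − 2.76 = 0, giving x = 0.155 V (positive root), so V_GS = 0.845 V.
I_D = (V_DD − V_GS)/R = (3.45 − 0.845) / 58.3 = 0.0447 mA.

V_GS = 0.845 V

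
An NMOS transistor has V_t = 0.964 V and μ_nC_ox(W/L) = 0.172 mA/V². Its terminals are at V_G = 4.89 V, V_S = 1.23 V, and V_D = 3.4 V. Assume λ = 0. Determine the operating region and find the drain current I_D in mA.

V_GS = V_G − V_S = 4.89 − 1.23 = 3.66 V; V_DS = V_D − V_S = 3.4 − 1.23 = 2.17 V.
V_ov = V_GS − V_t = 3.66 − 0.964 = 2.7 V.
Since V_DS = 2.17 V < V_ov = 2.7 V, the device is in the triode region.
I_D = k_n [V_ov · V_DS − ½ V_DS²] = 0.172 × [2.7 × 2.17 − 0.5 × 2.17²] = 0.601 mA.

Triode; I_D = 0.601 mA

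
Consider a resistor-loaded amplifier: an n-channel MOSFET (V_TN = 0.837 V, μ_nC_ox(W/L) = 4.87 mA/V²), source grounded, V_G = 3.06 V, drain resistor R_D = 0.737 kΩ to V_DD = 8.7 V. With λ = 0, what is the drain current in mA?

I_D = 10.0 mA

V_GS = V_G = 3.06 V, so V_ov = 3.06 − 0.837 = 2.22 V.
Assume saturation: I_D = ½ k_n V_ov² = 0.5 × 4.87 × 2.22² = 12 mA, giving V_DS = V_DD − I_D R_D = 8.7 − 12 × 0.737 = -0.168 V.
But -0.168 V < V_ov = 2.22 V, so the device is actually in triode.
In triode I_D = k_n[V_ov V_DS − ½ V_DS²] and I_D = (V_DD − V_DS)/R_D. Equating: 1.79 V_DS² − 8.979 V_DS + 8.7 = 0, giving V_DS = 1.31 V (the root below V_ov).
I_D = (8.7 − 1.31) / 0.737 = 10 mA.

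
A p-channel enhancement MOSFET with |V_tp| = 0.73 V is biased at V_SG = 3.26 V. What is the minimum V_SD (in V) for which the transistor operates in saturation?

V_SD,sat = 2.53 V

The boundary between triode and saturation is V_SD = V_SG − |V_tp| = V_ov.
V_ov = 3.26 − 0.73 = 2.53 V.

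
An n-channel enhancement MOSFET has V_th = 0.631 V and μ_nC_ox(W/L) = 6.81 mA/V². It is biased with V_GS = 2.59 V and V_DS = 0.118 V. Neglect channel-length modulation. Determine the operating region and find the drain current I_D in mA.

Triode; I_D = 1.53 mA

V_ov = V_GS − V_th = 2.59 − 0.631 = 1.96 V.
Since V_DS = 0.118 V < V_ov = 1.96 V, the device is in the triode region.
I_D = k_n [V_ov · V_DS − ½ V_DS²] = 6.81 × [1.96 × 0.118 − 0.5 × 0.118²] = 1.53 mA.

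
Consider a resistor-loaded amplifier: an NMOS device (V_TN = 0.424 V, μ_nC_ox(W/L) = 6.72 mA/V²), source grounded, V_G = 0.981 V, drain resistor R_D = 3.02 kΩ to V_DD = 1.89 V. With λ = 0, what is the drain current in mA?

V_GS = V_G = 0.981 V, so V_ov = 0.981 − 0.424 = 0.557 V.
Assume saturation: I_D = ½ k_n V_ov² = 0.5 × 6.72 × 0.557² = 1.04 mA, giving V_DS = V_DD − I_D R_D = 1.89 − 1.04 × 3.02 = -1.26 V.
But -1.26 V < V_ov = 0.557 V, so the device is actually in triode.
In triode I_D = k_n[V_ov V_DS − ½ V_DS²] and I_D = (V_DD − V_DS)/R_D. Equating: 10.1 V_DS² − 12.3 V_DS + 1.89 = 0, giving V_DS = 0.18 V (the root below V_ov).
I_D = (1.89 − 0.18) / 3.02 = 0.566 mA.

I_D = 0.566 mA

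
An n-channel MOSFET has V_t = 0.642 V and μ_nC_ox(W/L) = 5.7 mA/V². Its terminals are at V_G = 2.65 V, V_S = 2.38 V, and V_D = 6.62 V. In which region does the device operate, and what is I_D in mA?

Cutoff; I_D = 0 mA

V_GS = V_G − V_S = 2.65 − 2.38 = 0.27 V; V_DS = V_D − V_S = 6.62 − 2.38 = 4.24 V.
V_GS = 0.27 V < V_t = 0.642 V, so the transistor is in cutoff.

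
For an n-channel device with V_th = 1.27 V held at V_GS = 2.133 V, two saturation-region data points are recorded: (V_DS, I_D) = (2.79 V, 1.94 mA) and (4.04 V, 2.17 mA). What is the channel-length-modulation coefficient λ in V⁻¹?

λ = 0.129 V⁻¹

With V_GS fixed, I_D ∝ (1 + λ V_DS) in saturation, so I_D2/I_D1 = (1 + λ V_DS2)/(1 + λ V_DS1).
2.17/1.94 = 1.119 = (1 + 4.04 λ)/(1 + 2.79 λ).
Solving: λ (I_D1 V_DS2 − I_D2 V_DS1) = I_D2 − I_D1, so λ = (2.17 − 1.94) / (1.94 × 4.04 − 2.17 × 2.79) = 0.23 / 1.78 = 0.129 V⁻¹.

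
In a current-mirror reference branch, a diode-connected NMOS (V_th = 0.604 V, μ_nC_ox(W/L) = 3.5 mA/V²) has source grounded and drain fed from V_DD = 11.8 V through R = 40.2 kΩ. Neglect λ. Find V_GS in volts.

With gate tied to drain, V_GS = V_DS ≥ V_GS − V_th, so the device is in saturation.
KCL at the drain: ½ k_n (V_GS − V_th)² = (V_DD − V_GS)/R.
Let x = V_GS − 0.604. Then 70.4 x² + x − 11.2 = 0, giving x = 0.392 V (positive root), so V_GS = 0.996 V.
I_D = (V_DD − V_GS)/R = (11.8 − 0.996) / 40.2 = 0.269 mA.

V_GS = 0.996 V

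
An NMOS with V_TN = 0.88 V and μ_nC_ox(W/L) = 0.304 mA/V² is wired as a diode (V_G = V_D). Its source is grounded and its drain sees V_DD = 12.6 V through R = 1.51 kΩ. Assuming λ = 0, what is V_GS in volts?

With gate tied to drain, V_GS = V_DS ≥ V_GS − V_TN, so the device is in saturation.
KCL at the drain: ½ k_n (V_GS − V_TN)² = (V_DD − V_GS)/R.
Let x = V_GS − 0.88. Then 0.23 x² + x − 11.72 = 0, giving x = 5.29 V (positive root), so V_GS = 6.17 V.
I_D = (V_DD − V_GS)/R = (12.6 − 6.17) / 1.51 = 4.26 mA.

V_GS = 6.17 V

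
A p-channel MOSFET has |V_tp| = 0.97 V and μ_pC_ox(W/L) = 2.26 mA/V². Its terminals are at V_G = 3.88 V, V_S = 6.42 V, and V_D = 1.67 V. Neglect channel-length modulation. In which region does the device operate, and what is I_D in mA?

Saturation; I_D = 2.79 mA

V_SG = V_S − V_G = 6.42 − 3.88 = 2.54 V; V_SD = V_S − V_D = 6.42 − 1.67 = 4.75 V.
V_ov = V_SG − |V_tp| = 2.54 − 0.97 = 1.57 V.
Since V_SD = 4.75 V ≥ V_ov = 1.57 V, the device is in saturation.
I_D = ½ k_p V_ov² = 0.5 × 2.26 × 1.57² = 2.79 mA.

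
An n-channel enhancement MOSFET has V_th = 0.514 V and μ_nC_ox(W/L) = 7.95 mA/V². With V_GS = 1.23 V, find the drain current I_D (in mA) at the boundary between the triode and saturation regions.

At the boundary V_DS = V_ov = V_GS − V_th = 1.23 − 0.514 = 0.716 V.
I_D = ½ k_n V_ov² = 0.5 × 7.95 × 0.716² = 2.04 mA.

I_D = 2.04 mA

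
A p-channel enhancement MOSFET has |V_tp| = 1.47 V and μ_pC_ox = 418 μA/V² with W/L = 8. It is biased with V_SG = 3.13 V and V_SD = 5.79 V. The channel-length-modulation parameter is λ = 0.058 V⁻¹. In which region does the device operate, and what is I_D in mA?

k_p = μ_pC_ox · (W/L) = 3.344 mA/V².
V_ov = V_SG − |V_tp| = 3.13 − 1.47 = 1.66 V.
Since V_SD = 5.79 V ≥ V_ov = 1.66 V, the device is in saturation.
I_D = ½ k_p V_ov² (1 + λ V_SD) = 0.5 × 3.344 × 1.66² × (1 + 0.058 × 5.79) = 6.15 mA.

Saturation; I_D = 6.15 mA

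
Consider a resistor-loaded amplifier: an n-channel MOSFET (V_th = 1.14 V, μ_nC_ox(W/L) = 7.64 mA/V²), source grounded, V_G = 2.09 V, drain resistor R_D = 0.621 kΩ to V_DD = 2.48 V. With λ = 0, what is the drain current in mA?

I_D = 3.01 mA

V_GS = V_G = 2.09 V, so V_ov = 2.09 − 1.14 = 0.95 V.
Assume saturation: I_D = ½ k_n V_ov² = 0.5 × 7.64 × 0.95² = 3.45 mA, giving V_DS = V_DD − I_D R_D = 2.48 − 3.45 × 0.621 = 0.339 V.
But 0.339 V < V_ov = 0.95 V, so the device is actually in triode.
In triode I_D = k_n[V_ov V_DS − ½ V_DS²] and I_D = (V_DD − V_DS)/R_D. Equating: 2.37 V_DS² − 5.507 V_DS + 2.48 = 0, giving V_DS = 0.611 V (the root below V_ov).
I_D = (2.48 − 0.611) / 0.621 = 3.01 mA.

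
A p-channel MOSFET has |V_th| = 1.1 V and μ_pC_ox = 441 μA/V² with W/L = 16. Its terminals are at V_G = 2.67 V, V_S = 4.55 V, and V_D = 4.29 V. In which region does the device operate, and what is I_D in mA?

V_SG = V_S − V_G = 4.55 − 2.67 = 1.88 V; V_SD = V_S − V_D = 4.55 − 4.29 = 0.26 V.
k_p = μ_pC_ox · (W/L) = 7.056 mA/V².
V_ov = V_SG − |V_th| = 1.88 − 1.1 = 0.78 V.
Since V_SD = 0.26 V < V_ov = 0.78 V, the device is in the triode region.
I_D = k_p [V_ov · V_SD − ½ V_SD²] = 7.056 × [0.78 × 0.26 − 0.5 × 0.26²] = 1.19 mA.

Triode; I_D = 1.19 mA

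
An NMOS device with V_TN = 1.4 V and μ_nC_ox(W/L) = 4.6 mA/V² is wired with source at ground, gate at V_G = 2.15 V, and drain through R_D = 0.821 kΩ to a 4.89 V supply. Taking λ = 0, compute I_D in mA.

I_D = 1.29 mA

V_GS = V_G = 2.15 V, so V_ov = 2.15 − 1.4 = 0.75 V.
Assume saturation: I_D = ½ k_n V_ov² = 0.5 × 4.6 × 0.75² = 1.29 mA, giving V_DS = V_DD − I_D R_D = 4.89 − 1.29 × 0.821 = 3.83 V.
V_DS = 3.83 V ≥ V_ov = 0.75 V, confirming saturation.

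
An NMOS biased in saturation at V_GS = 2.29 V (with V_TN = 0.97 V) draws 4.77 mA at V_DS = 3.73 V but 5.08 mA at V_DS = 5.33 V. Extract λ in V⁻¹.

λ = 0.0479 V⁻¹

With V_GS fixed, I_D ∝ (1 + λ V_DS) in saturation, so I_D2/I_D1 = (1 + λ V_DS2)/(1 + λ V_DS1).
5.08/4.77 = 1.065 = (1 + 5.33 λ)/(1 + 3.73 λ).
Solving: λ (I_D1 V_DS2 − I_D2 V_DS1) = I_D2 − I_D1, so λ = (5.08 − 4.77) / (4.77 × 5.33 − 5.08 × 3.73) = 0.31 / 6.48 = 0.0479 V⁻¹.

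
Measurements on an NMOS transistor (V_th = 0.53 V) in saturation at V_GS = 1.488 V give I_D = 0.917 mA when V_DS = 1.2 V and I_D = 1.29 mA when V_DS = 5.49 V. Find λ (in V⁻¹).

With V_GS fixed, I_D ∝ (1 + λ V_DS) in saturation, so I_D2/I_D1 = (1 + λ V_DS2)/(1 + λ V_DS1).
1.29/0.917 = 1.407 = (1 + 5.49 λ)/(1 + 1.2 λ).
Solving: λ (I_D1 V_DS2 − I_D2 V_DS1) = I_D2 − I_D1, so λ = (1.29 − 0.917) / (0.917 × 5.49 − 1.29 × 1.2) = 0.373 / 3.49 = 0.107 V⁻¹.

λ = 0.107 V⁻¹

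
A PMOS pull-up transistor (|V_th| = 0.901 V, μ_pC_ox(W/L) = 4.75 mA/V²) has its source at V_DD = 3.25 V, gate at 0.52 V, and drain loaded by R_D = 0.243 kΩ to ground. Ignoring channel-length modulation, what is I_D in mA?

V_SG = V_DD − V_G = 3.25 − 0.52 = 2.73 V, so V_ov = 2.73 − 0.901 = 1.83 V.
Assume saturation: I_D = ½ k_p V_ov² = 0.5 × 4.75 × 1.83² = 7.94 mA, giving V_SD = V_DD − I_D R_D = 3.25 − 7.94 × 0.243 = 1.32 V.
But 1.32 V < V_ov = 1.83 V, so the device is actually in triode.
In triode I_D = k_p[V_ov V_SD − ½ V_SD²] and I_D = (V_DD − V_SD)/R_D. Equating: 0.577 V_SD² − 3.111 V_SD + 3.25 = 0, giving V_SD = 1.42 V (the root below V_ov).
I_D = (3.25 − 1.42) / 0.243 = 7.54 mA.

I_D = 7.54 mA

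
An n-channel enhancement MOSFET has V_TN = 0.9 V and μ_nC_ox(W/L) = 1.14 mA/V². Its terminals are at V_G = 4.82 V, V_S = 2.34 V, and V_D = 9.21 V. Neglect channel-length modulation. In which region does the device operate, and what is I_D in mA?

Saturation; I_D = 1.42 mA

V_GS = V_G − V_S = 4.82 − 2.34 = 2.48 V; V_DS = V_D − V_S = 9.21 − 2.34 = 6.87 V.
V_ov = V_GS − V_TN = 2.48 − 0.9 = 1.58 V.
Since V_DS = 6.87 V ≥ V_ov = 1.58 V, the device is in saturation.
I_D = ½ k_n V_ov² = 0.5 × 1.14 × 1.58² = 1.42 mA.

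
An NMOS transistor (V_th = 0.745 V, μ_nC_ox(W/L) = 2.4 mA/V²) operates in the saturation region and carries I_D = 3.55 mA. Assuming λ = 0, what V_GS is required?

In saturation I_D = ½ k_n (V_GS − V_th)², so V_GS − V_th = √(2 I_D / k_n) = √(2 × 3.55 / 2.4) = 1.72 V.
V_GS = 0.745 + 1.72 = 2.46 V.

V_GS = 2.46 V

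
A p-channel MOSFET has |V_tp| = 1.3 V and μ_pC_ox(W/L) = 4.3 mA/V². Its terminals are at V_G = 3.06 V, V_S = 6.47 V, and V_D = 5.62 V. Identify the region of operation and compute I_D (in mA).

V_SG = V_S − V_G = 6.47 − 3.06 = 3.41 V; V_SD = V_S − V_D = 6.47 − 5.62 = 0.85 V.
V_ov = V_SG − |V_tp| = 3.41 − 1.3 = 2.11 V.
Since V_SD = 0.85 V < V_ov = 2.11 V, the device is in the triode region.
I_D = k_p [V_ov · V_SD − ½ V_SD²] = 4.3 × [2.11 × 0.85 − 0.5 × 0.85²] = 6.16 mA.

Triode; I_D = 6.16 mA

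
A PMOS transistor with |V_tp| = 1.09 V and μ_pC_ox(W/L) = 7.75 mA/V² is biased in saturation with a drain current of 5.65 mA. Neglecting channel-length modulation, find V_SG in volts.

In saturation I_D = ½ k_p (V_SG − |V_tp|)², so V_SG − |V_tp| = √(2 I_D / k_p) = √(2 × 5.65 / 7.75) = 1.21 V.
V_SG = 1.09 + 1.21 = 2.3 V.

V_SG = 2.30 V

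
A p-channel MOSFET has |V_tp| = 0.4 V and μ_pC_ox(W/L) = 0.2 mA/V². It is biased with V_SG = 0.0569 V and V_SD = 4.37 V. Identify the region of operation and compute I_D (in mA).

V_SG = 0.0569 V < |V_tp| = 0.4 V, so the transistor is in cutoff.

Cutoff; I_D = 0 mA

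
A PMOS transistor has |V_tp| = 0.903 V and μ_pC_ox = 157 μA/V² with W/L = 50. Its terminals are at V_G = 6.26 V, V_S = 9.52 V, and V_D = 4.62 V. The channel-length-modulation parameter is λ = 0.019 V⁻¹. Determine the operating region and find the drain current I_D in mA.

V_SG = V_S − V_G = 9.52 − 6.26 = 3.26 V; V_SD = V_S − V_D = 9.52 − 4.62 = 4.9 V.
k_p = μ_pC_ox · (W/L) = 7.85 mA/V².
V_ov = V_SG − |V_tp| = 3.26 − 0.903 = 2.36 V.
Since V_SD = 4.9 V ≥ V_ov = 2.36 V, the device is in saturation.
I_D = ½ k_p V_ov² (1 + λ V_SD) = 0.5 × 7.85 × 2.36² × (1 + 0.019 × 4.9) = 23.8 mA.

Saturation; I_D = 23.8 mA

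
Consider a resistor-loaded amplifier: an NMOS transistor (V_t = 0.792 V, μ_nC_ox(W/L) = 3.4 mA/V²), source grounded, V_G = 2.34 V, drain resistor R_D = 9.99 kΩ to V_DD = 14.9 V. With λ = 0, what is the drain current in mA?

I_D = 1.46 mA

V_GS = V_G = 2.34 V, so V_ov = 2.34 − 0.792 = 1.55 V.
Assume saturation: I_D = ½ k_n V_ov² = 0.5 × 3.4 × 1.55² = 4.07 mA, giving V_DS = V_DD − I_D R_D = 14.9 − 4.07 × 9.99 = -25.8 V.
But -25.8 V < V_ov = 1.55 V, so the device is actually in triode.
In triode I_D = k_n[V_ov V_DS − ½ V_DS²] and I_D = (V_DD − V_DS)/R_D. Equating: 17 V_DS² − 53.58 V_DS + 14.9 = 0, giving V_DS = 0.308 V (the root below V_ov).
I_D = (14.9 − 0.308) / 9.99 = 1.46 mA.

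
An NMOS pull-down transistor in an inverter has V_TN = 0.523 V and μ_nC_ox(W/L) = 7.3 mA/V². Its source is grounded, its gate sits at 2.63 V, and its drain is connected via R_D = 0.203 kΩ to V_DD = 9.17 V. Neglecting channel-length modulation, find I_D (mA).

V_GS = V_G = 2.63 V, so V_ov = 2.63 − 0.523 = 2.11 V.
Assume saturation: I_D = ½ k_n V_ov² = 0.5 × 7.3 × 2.11² = 16.2 mA, giving V_DS = V_DD − I_D R_D = 9.17 − 16.2 × 0.203 = 5.88 V.
V_DS = 5.88 V ≥ V_ov = 2.11 V, confirming saturation.

I_D = 16.2 mA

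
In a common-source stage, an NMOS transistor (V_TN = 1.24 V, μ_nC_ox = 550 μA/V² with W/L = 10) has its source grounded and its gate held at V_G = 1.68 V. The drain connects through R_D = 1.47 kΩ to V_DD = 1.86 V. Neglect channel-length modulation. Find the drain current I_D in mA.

I_D = 0.532 mA

V_GS = V_G = 1.68 V, so V_ov = 1.68 − 1.24 = 0.44 V.
k_n = μ_nC_ox · (W/L) = 5.5 mA/V².
Assume saturation: I_D = ½ k_n V_ov² = 0.5 × 5.5 × 0.44² = 0.532 mA, giving V_DS = V_DD − I_D R_D = 1.86 − 0.532 × 1.47 = 1.08 V.
V_DS = 1.08 V ≥ V_ov = 0.44 V, confirming saturation.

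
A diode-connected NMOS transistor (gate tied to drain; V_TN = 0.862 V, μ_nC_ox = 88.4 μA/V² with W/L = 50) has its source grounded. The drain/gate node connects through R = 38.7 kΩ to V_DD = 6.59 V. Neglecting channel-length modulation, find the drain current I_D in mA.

With gate tied to drain, V_GS = V_DS ≥ V_GS − V_TN, so the device is in saturation.
k_n = μ_nC_ox · (W/L) = 4.42 mA/V².
KCL at the drain: ½ k_n (V_GS − V_TN)² = (V_DD − V_GS)/R.
Let x = V_GS − 0.862. Then 85.5 x² + x − 5.728 = 0, giving x = 0.253 V (positive root), so V_GS = 1.12 V.
I_D = (V_DD − V_GS)/R = (6.59 − 1.12) / 38.7 = 0.141 mA.

I_D = 0.141 mA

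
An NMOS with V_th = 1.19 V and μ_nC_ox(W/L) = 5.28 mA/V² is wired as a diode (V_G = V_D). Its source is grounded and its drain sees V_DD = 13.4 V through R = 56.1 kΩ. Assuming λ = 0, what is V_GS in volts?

With gate tied to drain, V_GS = V_DS ≥ V_GS − V_th, so the device is in saturation.
KCL at the drain: ½ k_n (V_GS − V_th)² = (V_DD − V_GS)/R.
Let x = V_GS − 1.19. Then 148 x² + x − 12.21 = 0, giving x = 0.284 V (positive root), so V_GS = 1.47 V.
I_D = (V_DD − V_GS)/R = (13.4 − 1.47) / 56.1 = 0.213 mA.

V_GS = 1.47 V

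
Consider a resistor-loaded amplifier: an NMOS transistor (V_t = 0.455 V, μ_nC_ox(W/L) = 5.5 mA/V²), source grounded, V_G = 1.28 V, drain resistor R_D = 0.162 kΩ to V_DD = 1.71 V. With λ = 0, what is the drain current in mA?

V_GS = V_G = 1.28 V, so V_ov = 1.28 − 0.455 = 0.825 V.
Assume saturation: I_D = ½ k_n V_ov² = 0.5 × 5.5 × 0.825² = 1.87 mA, giving V_DS = V_DD − I_D R_D = 1.71 − 1.87 × 0.162 = 1.41 V.
V_DS = 1.41 V ≥ V_ov = 0.825 V, confirming saturation.

I_D = 1.87 mA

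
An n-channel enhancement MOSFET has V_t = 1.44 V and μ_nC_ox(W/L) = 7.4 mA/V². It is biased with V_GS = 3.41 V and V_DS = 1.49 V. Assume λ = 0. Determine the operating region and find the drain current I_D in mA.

V_ov = V_GS − V_t = 3.41 − 1.44 = 1.97 V.
Since V_DS = 1.49 V < V_ov = 1.97 V, the device is in the triode region.
I_D = k_n [V_ov · V_DS − ½ V_DS²] = 7.4 × [1.97 × 1.49 − 0.5 × 1.49²] = 13.5 mA.

Triode; I_D = 13.5 mA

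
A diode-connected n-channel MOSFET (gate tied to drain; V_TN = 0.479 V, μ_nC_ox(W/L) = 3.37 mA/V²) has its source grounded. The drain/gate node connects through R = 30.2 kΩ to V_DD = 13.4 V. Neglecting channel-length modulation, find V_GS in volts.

V_GS = 0.973 V

With gate tied to drain, V_GS = V_DS ≥ V_GS − V_TN, so the device is in saturation.
KCL at the drain: ½ k_n (V_GS − V_TN)² = (V_DD − V_GS)/R.
Let x = V_GS − 0.479. Then 50.9 x² + x − 12.92 = 0, giving x = 0.494 V (positive root), so V_GS = 0.973 V.
I_D = (V_DD − V_GS)/R = (13.4 − 0.973) / 30.2 = 0.411 mA.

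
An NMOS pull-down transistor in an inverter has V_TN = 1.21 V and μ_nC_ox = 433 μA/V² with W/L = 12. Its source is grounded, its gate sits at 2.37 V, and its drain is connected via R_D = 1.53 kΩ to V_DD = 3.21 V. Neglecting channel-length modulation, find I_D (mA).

I_D = 1.86 mA

V_GS = V_G = 2.37 V, so V_ov = 2.37 − 1.21 = 1.16 V.
k_n = μ_nC_ox · (W/L) = 5.196 mA/V².
Assume saturation: I_D = ½ k_n V_ov² = 0.5 × 5.196 × 1.16² = 3.5 mA, giving V_DS = V_DD − I_D R_D = 3.21 − 3.5 × 1.53 = -2.14 V.
But -2.14 V < V_ov = 1.16 V, so the device is actually in triode.
In triode I_D = k_n[V_ov V_DS − ½ V_DS²] and I_D = (V_DD − V_DS)/R_D. Equating: 3.97 V_DS² − 10.22 V_DS + 3.21 = 0, giving V_DS = 0.366 V (the root below V_ov).
I_D = (3.21 − 0.366) / 1.53 = 1.86 mA.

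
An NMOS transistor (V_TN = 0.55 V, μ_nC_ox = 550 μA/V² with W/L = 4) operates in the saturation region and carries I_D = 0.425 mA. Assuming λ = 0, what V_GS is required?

k_n = μ_nC_ox · (W/L) = 2.2 mA/V².
In saturation I_D = ½ k_n (V_GS − V_TN)², so V_GS − V_TN = √(2 I_D / k_n) = √(2 × 0.425 / 2.2) = 0.622 V.
V_GS = 0.55 + 0.622 = 1.17 V.

V_GS = 1.17 V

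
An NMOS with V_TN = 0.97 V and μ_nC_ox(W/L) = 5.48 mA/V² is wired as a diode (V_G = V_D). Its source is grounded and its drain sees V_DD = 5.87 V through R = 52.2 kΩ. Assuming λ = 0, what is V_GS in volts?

With gate tied to drain, V_GS = V_DS ≥ V_GS − V_TN, so the device is in saturation.
KCL at the drain: ½ k_n (V_GS − V_TN)² = (V_DD − V_GS)/R.
Let x = V_GS − 0.97. Then 143 x² + x − 4.9 = 0, giving x = 0.182 V (positive root), so V_GS = 1.15 V.
I_D = (V_DD − V_GS)/R = (5.87 − 1.15) / 52.2 = 0.0904 mA.

V_GS = 1.15 V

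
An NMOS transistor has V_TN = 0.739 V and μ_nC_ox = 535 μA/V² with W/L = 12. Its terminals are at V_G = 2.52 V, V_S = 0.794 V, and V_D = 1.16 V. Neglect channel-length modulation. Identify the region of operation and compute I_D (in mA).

Triode; I_D = 1.89 mA

V_GS = V_G − V_S = 2.52 − 0.794 = 1.73 V; V_DS = V_D − V_S = 1.16 − 0.794 = 0.366 V.
k_n = μ_nC_ox · (W/L) = 6.42 mA/V².
V_ov = V_GS − V_TN = 1.73 − 0.739 = 0.987 V.
Since V_DS = 0.366 V < V_ov = 0.987 V, the device is in the triode region.
I_D = k_n [V_ov · V_DS − ½ V_DS²] = 6.42 × [0.987 × 0.366 − 0.5 × 0.366²] = 1.89 mA.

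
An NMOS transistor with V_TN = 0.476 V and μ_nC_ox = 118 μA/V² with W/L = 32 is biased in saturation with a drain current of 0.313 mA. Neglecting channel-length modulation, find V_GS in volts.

k_n = μ_nC_ox · (W/L) = 3.776 mA/V².
In saturation I_D = ½ k_n (V_GS − V_TN)², so V_GS − V_TN = √(2 I_D / k_n) = √(2 × 0.313 / 3.776) = 0.407 V.
V_GS = 0.476 + 0.407 = 0.883 V.

V_GS = 0.883 V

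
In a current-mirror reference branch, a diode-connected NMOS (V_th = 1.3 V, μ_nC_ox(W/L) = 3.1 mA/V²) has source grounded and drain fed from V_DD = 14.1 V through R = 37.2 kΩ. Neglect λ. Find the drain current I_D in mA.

With gate tied to drain, V_GS = V_DS ≥ V_GS − V_th, so the device is in saturation.
KCL at the drain: ½ k_n (V_GS − V_th)² = (V_DD − V_GS)/R.
Let x = V_GS − 1.3. Then 57.7 x² + x − 12.8 = 0, giving x = 0.463 V (positive root), so V_GS = 1.76 V.
I_D = (V_DD − V_GS)/R = (14.1 − 1.76) / 37.2 = 0.332 mA.

I_D = 0.332 mA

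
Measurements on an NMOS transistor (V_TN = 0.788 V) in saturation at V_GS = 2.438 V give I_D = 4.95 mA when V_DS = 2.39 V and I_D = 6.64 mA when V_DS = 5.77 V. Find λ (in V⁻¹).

λ = 0.133 V⁻¹

With V_GS fixed, I_D ∝ (1 + λ V_DS) in saturation, so I_D2/I_D1 = (1 + λ V_DS2)/(1 + λ V_DS1).
6.64/4.95 = 1.341 = (1 + 5.77 λ)/(1 + 2.39 λ).
Solving: λ (I_D1 V_DS2 − I_D2 V_DS1) = I_D2 − I_D1, so λ = (6.64 − 4.95) / (4.95 × 5.77 − 6.64 × 2.39) = 1.69 / 12.7 = 0.133 V⁻¹.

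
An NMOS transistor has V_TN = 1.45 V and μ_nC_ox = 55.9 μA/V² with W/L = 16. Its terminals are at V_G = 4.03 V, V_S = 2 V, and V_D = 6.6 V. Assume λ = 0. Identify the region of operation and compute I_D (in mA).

V_GS = V_G − V_S = 4.03 − 2 = 2.03 V; V_DS = V_D − V_S = 6.6 − 2 = 4.6 V.
k_n = μ_nC_ox · (W/L) = 0.8944 mA/V².
V_ov = V_GS − V_TN = 2.03 − 1.45 = 0.58 V.
Since V_DS = 4.6 V ≥ V_ov = 0.58 V, the device is in saturation.
I_D = ½ k_n V_ov² = 0.5 × 0.8944 × 0.58² = 0.15 mA.

Saturation; I_D = 0.150 mA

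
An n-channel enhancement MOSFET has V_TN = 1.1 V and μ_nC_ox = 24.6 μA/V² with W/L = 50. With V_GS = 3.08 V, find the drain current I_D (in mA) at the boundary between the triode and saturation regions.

At the boundary V_DS = V_ov = V_GS − V_TN = 3.08 − 1.1 = 1.98 V.
k_n = μ_nC_ox · (W/L) = 1.23 mA/V².
I_D = ½ k_n V_ov² = 0.5 × 1.23 × 1.98² = 2.41 mA.

I_D = 2.41 mA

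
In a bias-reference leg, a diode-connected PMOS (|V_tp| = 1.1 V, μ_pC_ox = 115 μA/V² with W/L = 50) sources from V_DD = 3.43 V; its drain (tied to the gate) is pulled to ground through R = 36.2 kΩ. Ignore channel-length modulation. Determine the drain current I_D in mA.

With gate tied to drain, V_SG = V_SD ≥ V_SG − |V_tp|, so the device is in saturation.
k_p = μ_pC_ox · (W/L) = 5.75 mA/V².
KCL at the drain: ½ k_p (V_SG − |V_tp|)² = (V_DD − V_SG)/R.
Let x = V_SG − 1.1. Then 104 x² + x − 2.33 = 0, giving x = 0.145 V (positive root), so V_SG = 1.24 V.
I_D = (V_DD − V_SG)/R = (3.43 − 1.24) / 36.2 = 0.0604 mA.

I_D = 0.0604 mA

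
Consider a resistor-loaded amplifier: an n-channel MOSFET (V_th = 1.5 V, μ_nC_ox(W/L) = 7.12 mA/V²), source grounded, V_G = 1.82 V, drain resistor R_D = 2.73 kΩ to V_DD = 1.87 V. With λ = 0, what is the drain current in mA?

I_D = 0.365 mA

V_GS = V_G = 1.82 V, so V_ov = 1.82 − 1.5 = 0.32 V.
Assume saturation: I_D = ½ k_n V_ov² = 0.5 × 7.12 × 0.32² = 0.365 mA, giving V_DS = V_DD − I_D R_D = 1.87 − 0.365 × 2.73 = 0.875 V.
V_DS = 0.875 V ≥ V_ov = 0.32 V, confirming saturation.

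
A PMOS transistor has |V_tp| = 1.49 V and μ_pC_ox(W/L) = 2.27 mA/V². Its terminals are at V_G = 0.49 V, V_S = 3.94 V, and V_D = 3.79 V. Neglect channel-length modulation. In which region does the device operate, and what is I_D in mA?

V_SG = V_S − V_G = 3.94 − 0.49 = 3.45 V; V_SD = V_S − V_D = 3.94 − 3.79 = 0.15 V.
V_ov = V_SG − |V_tp| = 3.45 − 1.49 = 1.96 V.
Since V_SD = 0.15 V < V_ov = 1.96 V, the device is in the triode region.
I_D = k_p [V_ov · V_SD − ½ V_SD²] = 2.27 × [1.96 × 0.15 − 0.5 × 0.15²] = 0.642 mA.

Triode; I_D = 0.642 mA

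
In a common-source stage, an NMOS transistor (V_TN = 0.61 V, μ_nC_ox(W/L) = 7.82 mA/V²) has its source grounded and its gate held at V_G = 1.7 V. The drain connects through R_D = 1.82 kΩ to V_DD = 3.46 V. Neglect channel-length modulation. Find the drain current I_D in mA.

I_D = 1.77 mA

V_GS = V_G = 1.7 V, so V_ov = 1.7 − 0.61 = 1.09 V.
Assume saturation: I_D = ½ k_n V_ov² = 0.5 × 7.82 × 1.09² = 4.65 mA, giving V_DS = V_DD − I_D R_D = 3.46 − 4.65 × 1.82 = -4.99 V.
But -4.99 V < V_ov = 1.09 V, so the device is actually in triode.
In triode I_D = k_n[V_ov V_DS − ½ V_DS²] and I_D = (V_DD − V_DS)/R_D. Equating: 7.12 V_DS² − 16.51 V_DS + 3.46 = 0, giving V_DS = 0.233 V (the root below V_ov).
I_D = (3.46 − 0.233) / 1.82 = 1.77 mA.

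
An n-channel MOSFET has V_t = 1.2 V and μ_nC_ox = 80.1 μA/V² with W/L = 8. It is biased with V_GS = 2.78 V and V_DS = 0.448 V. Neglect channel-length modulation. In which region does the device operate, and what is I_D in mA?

Triode; I_D = 0.389 mA

k_n = μ_nC_ox · (W/L) = 0.6408 mA/V².
V_ov = V_GS − V_t = 2.78 − 1.2 = 1.58 V.
Since V_DS = 0.448 V < V_ov = 1.58 V, the device is in the triode region.
I_D = k_n [V_ov · V_DS − ½ V_DS²] = 0.6408 × [1.58 × 0.448 − 0.5 × 0.448²] = 0.389 mA.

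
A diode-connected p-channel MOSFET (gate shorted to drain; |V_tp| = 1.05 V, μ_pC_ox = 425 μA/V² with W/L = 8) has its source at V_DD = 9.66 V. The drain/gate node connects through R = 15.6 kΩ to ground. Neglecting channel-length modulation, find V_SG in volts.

V_SG = 1.60 V

With gate tied to drain, V_SG = V_SD ≥ V_SG − |V_tp|, so the device is in saturation.
k_p = μ_pC_ox · (W/L) = 3.4 mA/V².
KCL at the drain: ½ k_p (V_SG − |V_tp|)² = (V_DD − V_SG)/R.
Let x = V_SG − 1.05. Then 26.5 x² + x − 8.61 = 0, giving x = 0.551 V (positive root), so V_SG = 1.6 V.
I_D = (V_DD − V_SG)/R = (9.66 − 1.6) / 15.6 = 0.517 mA.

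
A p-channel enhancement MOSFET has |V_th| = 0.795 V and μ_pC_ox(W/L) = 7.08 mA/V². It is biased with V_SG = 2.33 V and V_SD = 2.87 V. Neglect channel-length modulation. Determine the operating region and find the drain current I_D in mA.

V_ov = V_SG − |V_th| = 2.33 − 0.795 = 1.54 V.
Since V_SD = 2.87 V ≥ V_ov = 1.54 V, the device is in saturation.
I_D = ½ k_p V_ov² = 0.5 × 7.08 × 1.54² = 8.34 mA.

Saturation; I_D = 8.34 mA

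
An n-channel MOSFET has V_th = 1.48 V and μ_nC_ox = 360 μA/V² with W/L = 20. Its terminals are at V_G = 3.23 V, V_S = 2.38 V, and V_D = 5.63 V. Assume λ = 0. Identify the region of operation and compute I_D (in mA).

V_GS = V_G − V_S = 3.23 − 2.38 = 0.85 V; V_DS = V_D − V_S = 5.63 − 2.38 = 3.25 V.
V_GS = 0.85 V < V_th = 1.48 V, so the transistor is in cutoff.

Cutoff; I_D = 0 mA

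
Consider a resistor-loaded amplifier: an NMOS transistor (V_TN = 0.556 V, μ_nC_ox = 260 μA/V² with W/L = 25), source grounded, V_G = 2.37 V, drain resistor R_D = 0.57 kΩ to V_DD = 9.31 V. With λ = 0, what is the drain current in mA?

I_D = 10.7 mA

V_GS = V_G = 2.37 V, so V_ov = 2.37 − 0.556 = 1.81 V.
k_n = μ_nC_ox · (W/L) = 6.5 mA/V².
Assume saturation: I_D = ½ k_n V_ov² = 0.5 × 6.5 × 1.81² = 10.7 mA, giving V_DS = V_DD − I_D R_D = 9.31 − 10.7 × 0.57 = 3.21 V.
V_DS = 3.21 V ≥ V_ov = 1.81 V, confirming saturation.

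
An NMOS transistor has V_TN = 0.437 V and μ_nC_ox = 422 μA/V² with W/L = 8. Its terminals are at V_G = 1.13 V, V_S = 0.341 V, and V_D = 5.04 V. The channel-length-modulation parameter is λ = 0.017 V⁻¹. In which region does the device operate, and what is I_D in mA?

Saturation; I_D = 0.226 mA

V_GS = V_G − V_S = 1.13 − 0.341 = 0.789 V; V_DS = V_D − V_S = 5.04 − 0.341 = 4.7 V.
k_n = μ_nC_ox · (W/L) = 3.376 mA/V².
V_ov = V_GS − V_TN = 0.789 − 0.437 = 0.352 V.
Since V_DS = 4.7 V ≥ V_ov = 0.352 V, the device is in saturation.
I_D = ½ k_n V_ov² (1 + λ V_DS) = 0.5 × 3.376 × 0.352² × (1 + 0.017 × 4.7) = 0.226 mA.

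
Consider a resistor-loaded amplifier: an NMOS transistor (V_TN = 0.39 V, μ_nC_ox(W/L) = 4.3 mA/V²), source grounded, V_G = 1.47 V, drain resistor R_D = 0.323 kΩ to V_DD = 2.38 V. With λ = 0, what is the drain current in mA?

I_D = 2.51 mA

V_GS = V_G = 1.47 V, so V_ov = 1.47 − 0.39 = 1.08 V.
Assume saturation: I_D = ½ k_n V_ov² = 0.5 × 4.3 × 1.08² = 2.51 mA, giving V_DS = V_DD − I_D R_D = 2.38 − 2.51 × 0.323 = 1.57 V.
V_DS = 1.57 V ≥ V_ov = 1.08 V, confirming saturation.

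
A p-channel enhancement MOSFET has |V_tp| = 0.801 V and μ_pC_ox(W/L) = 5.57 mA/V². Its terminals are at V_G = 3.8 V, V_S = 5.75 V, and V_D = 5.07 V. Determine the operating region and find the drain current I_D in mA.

V_SG = V_S − V_G = 5.75 − 3.8 = 1.95 V; V_SD = V_S − V_D = 5.75 − 5.07 = 0.68 V.
V_ov = V_SG − |V_tp| = 1.95 − 0.801 = 1.15 V.
Since V_SD = 0.68 V < V_ov = 1.15 V, the device is in the triode region.
I_D = k_p [V_ov · V_SD − ½ V_SD²] = 5.57 × [1.15 × 0.68 − 0.5 × 0.68²] = 3.06 mA.

Triode; I_D = 3.06 mA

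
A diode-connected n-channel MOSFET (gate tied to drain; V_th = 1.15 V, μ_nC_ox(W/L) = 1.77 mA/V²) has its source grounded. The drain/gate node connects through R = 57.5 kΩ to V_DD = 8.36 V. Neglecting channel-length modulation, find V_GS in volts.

With gate tied to drain, V_GS = V_DS ≥ V_GS − V_th, so the device is in saturation.
KCL at the drain: ½ k_n (V_GS − V_th)² = (V_DD − V_GS)/R.
Let x = V_GS − 1.15. Then 50.9 x² + x − 7.21 = 0, giving x = 0.367 V (positive root), so V_GS = 1.52 V.
I_D = (V_DD − V_GS)/R = (8.36 − 1.52) / 57.5 = 0.119 mA.

V_GS = 1.52 V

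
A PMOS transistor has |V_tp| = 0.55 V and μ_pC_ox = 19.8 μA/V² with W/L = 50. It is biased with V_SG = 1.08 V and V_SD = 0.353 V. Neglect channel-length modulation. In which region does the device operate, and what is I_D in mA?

k_p = μ_pC_ox · (W/L) = 0.99 mA/V².
V_ov = V_SG − |V_tp| = 1.08 − 0.55 = 0.53 V.
Since V_SD = 0.353 V < V_ov = 0.53 V, the device is in the triode region.
I_D = k_p [V_ov · V_SD − ½ V_SD²] = 0.99 × [0.53 × 0.353 − 0.5 × 0.353²] = 0.124 mA.

Triode; I_D = 0.124 mA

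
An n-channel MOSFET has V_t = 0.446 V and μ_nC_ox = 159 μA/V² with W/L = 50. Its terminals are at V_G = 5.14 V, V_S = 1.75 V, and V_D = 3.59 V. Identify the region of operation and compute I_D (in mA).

Triode; I_D = 29.6 mA

V_GS = V_G − V_S = 5.14 − 1.75 = 3.39 V; V_DS = V_D − V_S = 3.59 − 1.75 = 1.84 V.
k_n = μ_nC_ox · (W/L) = 7.95 mA/V².
V_ov = V_GS − V_t = 3.39 − 0.446 = 2.94 V.
Since V_DS = 1.84 V < V_ov = 2.94 V, the device is in the triode region.
I_D = k_n [V_ov · V_DS − ½ V_DS²] = 7.95 × [2.94 × 1.84 − 0.5 × 1.84²] = 29.6 mA.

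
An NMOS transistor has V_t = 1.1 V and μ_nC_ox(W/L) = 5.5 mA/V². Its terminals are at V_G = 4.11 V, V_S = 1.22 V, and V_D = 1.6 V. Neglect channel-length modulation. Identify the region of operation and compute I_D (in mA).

Triode; I_D = 3.34 mA

V_GS = V_G − V_S = 4.11 − 1.22 = 2.89 V; V_DS = V_D − V_S = 1.6 − 1.22 = 0.38 V.
V_ov = V_GS − V_t = 2.89 − 1.1 = 1.79 V.
Since V_DS = 0.38 V < V_ov = 1.79 V, the device is in the triode region.
I_D = k_n [V_ov · V_DS − ½ V_DS²] = 5.5 × [1.79 × 0.38 − 0.5 × 0.38²] = 3.34 mA.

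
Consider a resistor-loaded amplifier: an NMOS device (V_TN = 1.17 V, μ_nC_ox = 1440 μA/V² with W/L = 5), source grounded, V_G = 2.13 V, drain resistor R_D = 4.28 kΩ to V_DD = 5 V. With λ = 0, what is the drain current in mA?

V_GS = V_G = 2.13 V, so V_ov = 2.13 − 1.17 = 0.96 V.
k_n = μ_nC_ox · (W/L) = 7.2 mA/V².
Assume saturation: I_D = ½ k_n V_ov² = 0.5 × 7.2 × 0.96² = 3.32 mA, giving V_DS = V_DD − I_D R_D = 5 − 3.32 × 4.28 = -9.2 V.
But -9.2 V < V_ov = 0.96 V, so the device is actually in triode.
In triode I_D = k_n[V_ov V_DS − ½ V_DS²] and I_D = (V_DD − V_DS)/R_D. Equating: 15.4 V_DS² − 30.58 V_DS + 5 = 0, giving V_DS = 0.18 V (the root below V_ov).
I_D = (5 − 0.18) / 4.28 = 1.13 mA.

I_D = 1.13 mA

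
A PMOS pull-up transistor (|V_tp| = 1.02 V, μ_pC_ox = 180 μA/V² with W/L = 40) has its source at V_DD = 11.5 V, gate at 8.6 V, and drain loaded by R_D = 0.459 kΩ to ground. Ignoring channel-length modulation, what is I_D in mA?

V_SG = V_DD − V_G = 11.5 − 8.6 = 2.9 V, so V_ov = 2.9 − 1.02 = 1.88 V.
k_p = μ_pC_ox · (W/L) = 7.2 mA/V².
Assume saturation: I_D = ½ k_p V_ov² = 0.5 × 7.2 × 1.88² = 12.7 mA, giving V_SD = V_DD − I_D R_D = 11.5 − 12.7 × 0.459 = 5.66 V.
V_SD = 5.66 V ≥ V_ov = 1.88 V, confirming saturation.

I_D = 12.7 mA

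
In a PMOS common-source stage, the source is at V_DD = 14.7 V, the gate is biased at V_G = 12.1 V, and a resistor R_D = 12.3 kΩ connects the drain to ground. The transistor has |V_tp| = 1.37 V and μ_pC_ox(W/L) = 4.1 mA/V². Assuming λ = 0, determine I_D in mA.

V_SG = V_DD − V_G = 14.7 − 12.1 = 2.6 V, so V_ov = 2.6 − 1.37 = 1.23 V.
Assume saturation: I_D = ½ k_p V_ov² = 0.5 × 4.1 × 1.23² = 3.1 mA, giving V_SD = V_DD − I_D R_D = 14.7 − 3.1 × 12.3 = -23.4 V.
But -23.4 V < V_ov = 1.23 V, so the device is actually in triode.
In triode I_D = k_p[V_ov V_SD − ½ V_SD²] and I_D = (V_DD − V_SD)/R_D. Equating: 25.2 V_SD² − 63.03 V_SD + 14.7 = 0, giving V_SD = 0.26 V (the root below V_ov).
I_D = (14.7 − 0.26) / 12.3 = 1.17 mA.

I_D = 1.17 mA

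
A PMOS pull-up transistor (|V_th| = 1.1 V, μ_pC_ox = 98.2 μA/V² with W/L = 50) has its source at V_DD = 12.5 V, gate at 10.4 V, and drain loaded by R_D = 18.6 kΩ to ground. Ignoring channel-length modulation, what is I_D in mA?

I_D = 0.664 mA

V_SG = V_DD − V_G = 12.5 − 10.4 = 2.1 V, so V_ov = 2.1 − 1.1 = 1 V.
k_p = μ_pC_ox · (W/L) = 4.91 mA/V².
Assume saturation: I_D = ½ k_p V_ov² = 0.5 × 4.91 × 1² = 2.45 mA, giving V_SD = V_DD − I_D R_D = 12.5 − 2.45 × 18.6 = -33.2 V.
But -33.2 V < V_ov = 1 V, so the device is actually in triode.
In triode I_D = k_p[V_ov V_SD − ½ V_SD²] and I_D = (V_DD − V_SD)/R_D. Equating: 45.7 V_SD² − 92.33 V_SD + 12.5 = 0, giving V_SD = 0.146 V (the root below V_ov).
I_D = (12.5 − 0.146) / 18.6 = 0.664 mA.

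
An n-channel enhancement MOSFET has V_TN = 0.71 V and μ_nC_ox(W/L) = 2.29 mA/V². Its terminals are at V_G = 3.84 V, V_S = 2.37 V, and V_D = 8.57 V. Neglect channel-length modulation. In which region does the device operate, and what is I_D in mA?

Saturation; I_D = 0.661 mA

V_GS = V_G − V_S = 3.84 − 2.37 = 1.47 V; V_DS = V_D − V_S = 8.57 − 2.37 = 6.2 V.
V_ov = V_GS − V_TN = 1.47 − 0.71 = 0.76 V.
Since V_DS = 6.2 V ≥ V_ov = 0.76 V, the device is in saturation.
I_D = ½ k_n V_ov² = 0.5 × 2.29 × 0.76² = 0.661 mA.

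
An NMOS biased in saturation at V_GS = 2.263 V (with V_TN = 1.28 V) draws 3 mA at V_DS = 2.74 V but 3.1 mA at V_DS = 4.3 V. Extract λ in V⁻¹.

λ = 0.0227 V⁻¹

With V_GS fixed, I_D ∝ (1 + λ V_DS) in saturation, so I_D2/I_D1 = (1 + λ V_DS2)/(1 + λ V_DS1).
3.1/3 = 1.033 = (1 + 4.3 λ)/(1 + 2.74 λ).
Solving: λ (I_D1 V_DS2 − I_D2 V_DS1) = I_D2 − I_D1, so λ = (3.1 − 3) / (3 × 4.3 − 3.1 × 2.74) = 0.1 / 4.41 = 0.0227 V⁻¹.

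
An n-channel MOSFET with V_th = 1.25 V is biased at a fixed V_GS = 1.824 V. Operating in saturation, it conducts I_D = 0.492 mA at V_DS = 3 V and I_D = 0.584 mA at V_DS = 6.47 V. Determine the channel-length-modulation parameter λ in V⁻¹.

With V_GS fixed, I_D ∝ (1 + λ V_DS) in saturation, so I_D2/I_D1 = (1 + λ V_DS2)/(1 + λ V_DS1).
0.584/0.492 = 1.187 = (1 + 6.47 λ)/(1 + 3 λ).
Solving: λ (I_D1 V_DS2 − I_D2 V_DS1) = I_D2 − I_D1, so λ = (0.584 − 0.492) / (0.492 × 6.47 − 0.584 × 3) = 0.092 / 1.43 = 0.0643 V⁻¹.

λ = 0.0643 V⁻¹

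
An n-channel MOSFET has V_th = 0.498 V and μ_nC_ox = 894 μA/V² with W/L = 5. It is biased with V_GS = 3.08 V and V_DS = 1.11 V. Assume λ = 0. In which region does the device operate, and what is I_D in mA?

k_n = μ_nC_ox · (W/L) = 4.47 mA/V².
V_ov = V_GS − V_th = 3.08 − 0.498 = 2.58 V.
Since V_DS = 1.11 V < V_ov = 2.58 V, the device is in the triode region.
I_D = k_n [V_ov · V_DS − ½ V_DS²] = 4.47 × [2.58 × 1.11 − 0.5 × 1.11²] = 10.1 mA.

Triode; I_D = 10.1 mA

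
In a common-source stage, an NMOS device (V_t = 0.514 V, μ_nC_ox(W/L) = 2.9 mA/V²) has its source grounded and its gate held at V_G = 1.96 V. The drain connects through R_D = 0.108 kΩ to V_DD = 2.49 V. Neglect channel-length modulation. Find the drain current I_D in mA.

I_D = 3.03 mA

V_GS = V_G = 1.96 V, so V_ov = 1.96 − 0.514 = 1.45 V.
Assume saturation: I_D = ½ k_n V_ov² = 0.5 × 2.9 × 1.45² = 3.03 mA, giving V_DS = V_DD − I_D R_D = 2.49 − 3.03 × 0.108 = 2.16 V.
V_DS = 2.16 V ≥ V_ov = 1.45 V, confirming saturation.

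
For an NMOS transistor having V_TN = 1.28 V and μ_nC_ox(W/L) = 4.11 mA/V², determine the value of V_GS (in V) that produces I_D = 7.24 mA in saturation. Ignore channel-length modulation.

V_GS = 3.16 V

In saturation I_D = ½ k_n (V_GS − V_TN)², so V_GS − V_TN = √(2 I_D / k_n) = √(2 × 7.24 / 4.11) = 1.88 V.
V_GS = 1.28 + 1.88 = 3.16 V.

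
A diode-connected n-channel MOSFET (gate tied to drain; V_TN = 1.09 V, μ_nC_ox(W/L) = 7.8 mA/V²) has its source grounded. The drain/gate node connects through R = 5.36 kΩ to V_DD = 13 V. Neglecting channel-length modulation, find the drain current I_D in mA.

I_D = 2.09 mA

With gate tied to drain, V_GS = V_DS ≥ V_GS − V_TN, so the device is in saturation.
KCL at the drain: ½ k_n (V_GS − V_TN)² = (V_DD − V_GS)/R.
Let x = V_GS − 1.09. Then 20.9 x² + x − 11.91 = 0, giving x = 0.731 V (positive root), so V_GS = 1.82 V.
I_D = (V_DD − V_GS)/R = (13 − 1.82) / 5.36 = 2.09 mA.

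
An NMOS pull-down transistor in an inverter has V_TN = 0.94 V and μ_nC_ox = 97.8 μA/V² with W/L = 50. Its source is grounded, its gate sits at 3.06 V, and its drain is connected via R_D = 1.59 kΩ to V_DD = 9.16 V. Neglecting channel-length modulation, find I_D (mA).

V_GS = V_G = 3.06 V, so V_ov = 3.06 − 0.94 = 2.12 V.
k_n = μ_nC_ox · (W/L) = 4.89 mA/V².
Assume saturation: I_D = ½ k_n V_ov² = 0.5 × 4.89 × 2.12² = 11 mA, giving V_DS = V_DD − I_D R_D = 9.16 − 11 × 1.59 = -8.31 V.
But -8.31 V < V_ov = 2.12 V, so the device is actually in triode.
In triode I_D = k_n[V_ov V_DS − ½ V_DS²] and I_D = (V_DD − V_DS)/R_D. Equating: 3.89 V_DS² − 17.48 V_DS + 9.16 = 0, giving V_DS = 0.605 V (the root below V_ov).
I_D = (9.16 − 0.605) / 1.59 = 5.38 mA.

I_D = 5.38 mA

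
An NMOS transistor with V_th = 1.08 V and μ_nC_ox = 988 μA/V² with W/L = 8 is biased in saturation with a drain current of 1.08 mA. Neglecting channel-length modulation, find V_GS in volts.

V_GS = 1.60 V

k_n = μ_nC_ox · (W/L) = 7.904 mA/V².
In saturation I_D = ½ k_n (V_GS − V_th)², so V_GS − V_th = √(2 I_D / k_n) = √(2 × 1.08 / 7.904) = 0.523 V.
V_GS = 1.08 + 0.523 = 1.6 V.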